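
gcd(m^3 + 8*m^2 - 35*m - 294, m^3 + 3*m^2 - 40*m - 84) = m^2 + m - 42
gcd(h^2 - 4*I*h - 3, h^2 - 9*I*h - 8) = h - I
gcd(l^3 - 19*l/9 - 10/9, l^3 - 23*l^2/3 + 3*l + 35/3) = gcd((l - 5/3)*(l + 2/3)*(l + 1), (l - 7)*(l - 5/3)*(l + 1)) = l^2 - 2*l/3 - 5/3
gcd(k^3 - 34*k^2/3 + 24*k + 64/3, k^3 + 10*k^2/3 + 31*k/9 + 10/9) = k + 2/3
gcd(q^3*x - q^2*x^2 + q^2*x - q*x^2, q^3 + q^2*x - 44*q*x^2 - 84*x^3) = 1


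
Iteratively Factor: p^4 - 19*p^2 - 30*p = (p + 3)*(p^3 - 3*p^2 - 10*p) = p*(p + 3)*(p^2 - 3*p - 10) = p*(p - 5)*(p + 3)*(p + 2)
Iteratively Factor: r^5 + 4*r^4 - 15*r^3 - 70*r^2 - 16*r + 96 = (r - 4)*(r^4 + 8*r^3 + 17*r^2 - 2*r - 24) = (r - 4)*(r + 3)*(r^3 + 5*r^2 + 2*r - 8) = (r - 4)*(r + 2)*(r + 3)*(r^2 + 3*r - 4) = (r - 4)*(r - 1)*(r + 2)*(r + 3)*(r + 4)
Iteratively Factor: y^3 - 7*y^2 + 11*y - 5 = (y - 1)*(y^2 - 6*y + 5) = (y - 5)*(y - 1)*(y - 1)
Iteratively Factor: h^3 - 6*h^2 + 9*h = (h - 3)*(h^2 - 3*h) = (h - 3)^2*(h)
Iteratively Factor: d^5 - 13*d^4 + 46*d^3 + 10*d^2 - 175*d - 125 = (d - 5)*(d^4 - 8*d^3 + 6*d^2 + 40*d + 25) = (d - 5)^2*(d^3 - 3*d^2 - 9*d - 5) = (d - 5)^2*(d + 1)*(d^2 - 4*d - 5) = (d - 5)^2*(d + 1)^2*(d - 5)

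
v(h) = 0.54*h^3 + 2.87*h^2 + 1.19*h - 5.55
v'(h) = 1.62*h^2 + 5.74*h + 1.19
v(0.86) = -2.06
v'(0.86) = 7.32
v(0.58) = -3.79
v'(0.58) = 5.06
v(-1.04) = -4.29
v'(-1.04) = -3.03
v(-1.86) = -1.31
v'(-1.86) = -3.88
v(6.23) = 243.83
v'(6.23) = 99.83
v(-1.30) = -3.43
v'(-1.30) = -3.53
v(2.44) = 22.28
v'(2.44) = 24.84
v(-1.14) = -3.98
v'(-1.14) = -3.25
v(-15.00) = -1200.15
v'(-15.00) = 279.59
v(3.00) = 38.43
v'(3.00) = 32.99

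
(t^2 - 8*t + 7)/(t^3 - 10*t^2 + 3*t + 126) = (t - 1)/(t^2 - 3*t - 18)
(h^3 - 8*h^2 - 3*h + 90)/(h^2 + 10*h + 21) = (h^2 - 11*h + 30)/(h + 7)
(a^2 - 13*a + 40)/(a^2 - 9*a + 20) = (a - 8)/(a - 4)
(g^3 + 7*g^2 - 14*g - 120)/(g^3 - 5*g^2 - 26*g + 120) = (g + 6)/(g - 6)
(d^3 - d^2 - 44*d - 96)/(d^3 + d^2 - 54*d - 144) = (d + 4)/(d + 6)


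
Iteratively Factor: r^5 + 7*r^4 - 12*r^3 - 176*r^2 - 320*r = (r)*(r^4 + 7*r^3 - 12*r^2 - 176*r - 320) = r*(r - 5)*(r^3 + 12*r^2 + 48*r + 64) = r*(r - 5)*(r + 4)*(r^2 + 8*r + 16) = r*(r - 5)*(r + 4)^2*(r + 4)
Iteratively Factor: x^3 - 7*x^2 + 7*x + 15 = (x + 1)*(x^2 - 8*x + 15) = (x - 3)*(x + 1)*(x - 5)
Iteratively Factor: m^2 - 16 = (m + 4)*(m - 4)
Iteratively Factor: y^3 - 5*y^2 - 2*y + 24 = (y - 4)*(y^2 - y - 6) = (y - 4)*(y + 2)*(y - 3)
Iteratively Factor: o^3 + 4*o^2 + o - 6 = (o - 1)*(o^2 + 5*o + 6) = (o - 1)*(o + 2)*(o + 3)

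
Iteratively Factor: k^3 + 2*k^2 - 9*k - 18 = (k + 2)*(k^2 - 9) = (k + 2)*(k + 3)*(k - 3)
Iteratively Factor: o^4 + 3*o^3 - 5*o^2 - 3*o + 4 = (o + 4)*(o^3 - o^2 - o + 1) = (o - 1)*(o + 4)*(o^2 - 1) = (o - 1)*(o + 1)*(o + 4)*(o - 1)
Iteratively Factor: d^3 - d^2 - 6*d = (d + 2)*(d^2 - 3*d) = d*(d + 2)*(d - 3)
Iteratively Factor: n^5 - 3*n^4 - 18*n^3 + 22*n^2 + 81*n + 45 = (n + 1)*(n^4 - 4*n^3 - 14*n^2 + 36*n + 45) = (n + 1)^2*(n^3 - 5*n^2 - 9*n + 45) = (n - 3)*(n + 1)^2*(n^2 - 2*n - 15) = (n - 5)*(n - 3)*(n + 1)^2*(n + 3)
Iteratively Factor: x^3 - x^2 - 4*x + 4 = (x + 2)*(x^2 - 3*x + 2) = (x - 1)*(x + 2)*(x - 2)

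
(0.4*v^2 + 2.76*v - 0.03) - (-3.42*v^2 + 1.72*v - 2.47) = 3.82*v^2 + 1.04*v + 2.44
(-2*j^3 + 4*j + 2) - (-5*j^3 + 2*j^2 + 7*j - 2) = 3*j^3 - 2*j^2 - 3*j + 4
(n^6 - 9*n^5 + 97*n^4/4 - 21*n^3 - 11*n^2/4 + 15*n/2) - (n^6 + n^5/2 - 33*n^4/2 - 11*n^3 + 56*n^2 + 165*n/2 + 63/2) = -19*n^5/2 + 163*n^4/4 - 10*n^3 - 235*n^2/4 - 75*n - 63/2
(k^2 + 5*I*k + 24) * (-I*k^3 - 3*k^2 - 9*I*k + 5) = -I*k^5 + 2*k^4 - 48*I*k^3 - 22*k^2 - 191*I*k + 120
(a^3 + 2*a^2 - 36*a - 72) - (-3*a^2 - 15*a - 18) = a^3 + 5*a^2 - 21*a - 54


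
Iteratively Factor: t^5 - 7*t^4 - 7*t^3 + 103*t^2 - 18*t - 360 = (t - 3)*(t^4 - 4*t^3 - 19*t^2 + 46*t + 120) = (t - 3)*(t + 2)*(t^3 - 6*t^2 - 7*t + 60) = (t - 3)*(t + 2)*(t + 3)*(t^2 - 9*t + 20) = (t - 5)*(t - 3)*(t + 2)*(t + 3)*(t - 4)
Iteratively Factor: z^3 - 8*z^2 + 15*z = (z - 5)*(z^2 - 3*z) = z*(z - 5)*(z - 3)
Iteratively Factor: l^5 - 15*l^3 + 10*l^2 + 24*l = (l - 3)*(l^4 + 3*l^3 - 6*l^2 - 8*l) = l*(l - 3)*(l^3 + 3*l^2 - 6*l - 8) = l*(l - 3)*(l - 2)*(l^2 + 5*l + 4) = l*(l - 3)*(l - 2)*(l + 4)*(l + 1)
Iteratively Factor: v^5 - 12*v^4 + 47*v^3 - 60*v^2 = (v - 5)*(v^4 - 7*v^3 + 12*v^2) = (v - 5)*(v - 3)*(v^3 - 4*v^2) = v*(v - 5)*(v - 3)*(v^2 - 4*v) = v*(v - 5)*(v - 4)*(v - 3)*(v)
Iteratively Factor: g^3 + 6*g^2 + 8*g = (g + 2)*(g^2 + 4*g) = g*(g + 2)*(g + 4)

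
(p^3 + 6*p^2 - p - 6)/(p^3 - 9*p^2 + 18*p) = (p^3 + 6*p^2 - p - 6)/(p*(p^2 - 9*p + 18))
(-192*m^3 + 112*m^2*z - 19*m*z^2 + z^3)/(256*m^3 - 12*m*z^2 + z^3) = (-3*m + z)/(4*m + z)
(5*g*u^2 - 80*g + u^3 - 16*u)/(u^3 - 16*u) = (5*g + u)/u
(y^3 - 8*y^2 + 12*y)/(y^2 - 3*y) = (y^2 - 8*y + 12)/(y - 3)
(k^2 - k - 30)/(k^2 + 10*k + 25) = (k - 6)/(k + 5)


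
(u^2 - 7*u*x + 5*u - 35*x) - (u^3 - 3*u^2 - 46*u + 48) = -u^3 + 4*u^2 - 7*u*x + 51*u - 35*x - 48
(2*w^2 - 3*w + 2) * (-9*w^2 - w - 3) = -18*w^4 + 25*w^3 - 21*w^2 + 7*w - 6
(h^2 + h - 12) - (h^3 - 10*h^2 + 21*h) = -h^3 + 11*h^2 - 20*h - 12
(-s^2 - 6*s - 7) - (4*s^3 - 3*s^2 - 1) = -4*s^3 + 2*s^2 - 6*s - 6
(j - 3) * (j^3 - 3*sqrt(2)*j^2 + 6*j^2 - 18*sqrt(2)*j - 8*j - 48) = j^4 - 3*sqrt(2)*j^3 + 3*j^3 - 26*j^2 - 9*sqrt(2)*j^2 - 24*j + 54*sqrt(2)*j + 144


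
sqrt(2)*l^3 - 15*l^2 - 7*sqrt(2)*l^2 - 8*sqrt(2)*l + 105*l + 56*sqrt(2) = (l - 7)*(l - 8*sqrt(2))*(sqrt(2)*l + 1)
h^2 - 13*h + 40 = (h - 8)*(h - 5)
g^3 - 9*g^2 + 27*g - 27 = (g - 3)^3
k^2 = k^2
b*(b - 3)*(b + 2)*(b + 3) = b^4 + 2*b^3 - 9*b^2 - 18*b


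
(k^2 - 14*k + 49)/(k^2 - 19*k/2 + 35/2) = 2*(k - 7)/(2*k - 5)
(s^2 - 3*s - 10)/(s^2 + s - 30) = (s + 2)/(s + 6)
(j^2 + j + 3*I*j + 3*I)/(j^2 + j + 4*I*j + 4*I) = (j + 3*I)/(j + 4*I)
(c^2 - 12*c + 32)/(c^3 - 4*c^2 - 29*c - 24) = (c - 4)/(c^2 + 4*c + 3)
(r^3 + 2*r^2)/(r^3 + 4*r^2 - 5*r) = r*(r + 2)/(r^2 + 4*r - 5)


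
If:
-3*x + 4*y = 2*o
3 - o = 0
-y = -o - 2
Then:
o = 3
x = 14/3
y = 5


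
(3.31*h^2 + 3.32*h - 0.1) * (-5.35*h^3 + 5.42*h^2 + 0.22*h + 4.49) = -17.7085*h^5 + 0.178200000000004*h^4 + 19.2576*h^3 + 15.0503*h^2 + 14.8848*h - 0.449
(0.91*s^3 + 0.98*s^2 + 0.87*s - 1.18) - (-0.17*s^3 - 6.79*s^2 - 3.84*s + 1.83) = 1.08*s^3 + 7.77*s^2 + 4.71*s - 3.01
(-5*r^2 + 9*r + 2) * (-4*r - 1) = 20*r^3 - 31*r^2 - 17*r - 2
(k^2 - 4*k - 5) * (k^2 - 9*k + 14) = k^4 - 13*k^3 + 45*k^2 - 11*k - 70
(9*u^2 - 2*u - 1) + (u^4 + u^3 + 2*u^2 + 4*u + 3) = u^4 + u^3 + 11*u^2 + 2*u + 2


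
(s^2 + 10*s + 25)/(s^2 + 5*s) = (s + 5)/s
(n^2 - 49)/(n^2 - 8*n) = (n^2 - 49)/(n*(n - 8))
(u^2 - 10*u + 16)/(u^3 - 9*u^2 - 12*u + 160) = (u - 2)/(u^2 - u - 20)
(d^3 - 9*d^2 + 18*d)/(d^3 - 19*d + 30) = d*(d - 6)/(d^2 + 3*d - 10)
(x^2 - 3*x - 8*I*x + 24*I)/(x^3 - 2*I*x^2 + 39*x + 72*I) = (x - 3)/(x^2 + 6*I*x - 9)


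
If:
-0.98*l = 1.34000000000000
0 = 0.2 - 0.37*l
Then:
No Solution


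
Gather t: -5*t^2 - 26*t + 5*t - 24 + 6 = -5*t^2 - 21*t - 18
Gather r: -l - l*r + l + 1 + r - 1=r*(1 - l)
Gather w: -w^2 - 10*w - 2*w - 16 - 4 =-w^2 - 12*w - 20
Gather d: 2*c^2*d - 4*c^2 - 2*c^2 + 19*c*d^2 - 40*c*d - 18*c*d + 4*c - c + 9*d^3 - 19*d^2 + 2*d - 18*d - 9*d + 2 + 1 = -6*c^2 + 3*c + 9*d^3 + d^2*(19*c - 19) + d*(2*c^2 - 58*c - 25) + 3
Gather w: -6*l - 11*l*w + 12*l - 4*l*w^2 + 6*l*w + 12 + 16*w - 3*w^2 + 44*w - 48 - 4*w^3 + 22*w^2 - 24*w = 6*l - 4*w^3 + w^2*(19 - 4*l) + w*(36 - 5*l) - 36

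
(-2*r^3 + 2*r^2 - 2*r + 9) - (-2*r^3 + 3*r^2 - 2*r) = 9 - r^2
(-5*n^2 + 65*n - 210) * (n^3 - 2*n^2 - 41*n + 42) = -5*n^5 + 75*n^4 - 135*n^3 - 2455*n^2 + 11340*n - 8820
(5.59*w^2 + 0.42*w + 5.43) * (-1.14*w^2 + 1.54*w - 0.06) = -6.3726*w^4 + 8.1298*w^3 - 5.8788*w^2 + 8.337*w - 0.3258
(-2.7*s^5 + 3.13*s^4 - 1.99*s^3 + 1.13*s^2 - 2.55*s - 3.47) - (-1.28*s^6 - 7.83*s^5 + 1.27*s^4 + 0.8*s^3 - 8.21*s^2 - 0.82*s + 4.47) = 1.28*s^6 + 5.13*s^5 + 1.86*s^4 - 2.79*s^3 + 9.34*s^2 - 1.73*s - 7.94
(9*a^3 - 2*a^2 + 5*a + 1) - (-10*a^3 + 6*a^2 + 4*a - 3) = 19*a^3 - 8*a^2 + a + 4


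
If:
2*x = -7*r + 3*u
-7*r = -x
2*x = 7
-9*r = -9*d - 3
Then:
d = 1/6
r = 1/2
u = 7/2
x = 7/2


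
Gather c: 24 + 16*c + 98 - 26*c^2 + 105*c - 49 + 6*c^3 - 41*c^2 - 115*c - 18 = 6*c^3 - 67*c^2 + 6*c + 55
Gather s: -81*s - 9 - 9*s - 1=-90*s - 10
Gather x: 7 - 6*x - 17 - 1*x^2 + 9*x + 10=-x^2 + 3*x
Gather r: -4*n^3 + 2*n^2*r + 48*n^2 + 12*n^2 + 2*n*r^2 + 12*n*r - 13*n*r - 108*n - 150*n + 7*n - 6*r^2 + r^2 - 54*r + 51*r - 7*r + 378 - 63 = -4*n^3 + 60*n^2 - 251*n + r^2*(2*n - 5) + r*(2*n^2 - n - 10) + 315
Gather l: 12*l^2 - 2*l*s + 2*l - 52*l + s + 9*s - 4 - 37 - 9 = 12*l^2 + l*(-2*s - 50) + 10*s - 50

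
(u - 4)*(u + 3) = u^2 - u - 12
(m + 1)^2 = m^2 + 2*m + 1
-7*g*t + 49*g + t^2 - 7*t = (-7*g + t)*(t - 7)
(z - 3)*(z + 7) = z^2 + 4*z - 21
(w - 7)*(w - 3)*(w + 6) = w^3 - 4*w^2 - 39*w + 126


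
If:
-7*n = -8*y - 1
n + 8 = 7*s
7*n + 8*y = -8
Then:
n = -1/2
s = 15/14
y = -9/16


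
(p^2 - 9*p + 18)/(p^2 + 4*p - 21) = (p - 6)/(p + 7)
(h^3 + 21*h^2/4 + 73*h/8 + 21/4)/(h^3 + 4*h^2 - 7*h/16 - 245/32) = 4*(2*h^2 + 7*h + 6)/(8*h^2 + 18*h - 35)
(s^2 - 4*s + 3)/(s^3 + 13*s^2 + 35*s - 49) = (s - 3)/(s^2 + 14*s + 49)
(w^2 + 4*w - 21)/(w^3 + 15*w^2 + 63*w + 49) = (w - 3)/(w^2 + 8*w + 7)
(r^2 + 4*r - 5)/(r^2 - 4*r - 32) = (-r^2 - 4*r + 5)/(-r^2 + 4*r + 32)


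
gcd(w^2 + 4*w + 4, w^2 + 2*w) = w + 2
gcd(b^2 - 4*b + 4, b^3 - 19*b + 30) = b - 2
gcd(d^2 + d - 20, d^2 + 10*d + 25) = d + 5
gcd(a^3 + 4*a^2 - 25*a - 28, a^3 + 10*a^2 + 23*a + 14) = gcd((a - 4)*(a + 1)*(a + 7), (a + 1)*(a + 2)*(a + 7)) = a^2 + 8*a + 7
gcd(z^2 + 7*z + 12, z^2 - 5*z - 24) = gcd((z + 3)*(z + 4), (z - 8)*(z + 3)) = z + 3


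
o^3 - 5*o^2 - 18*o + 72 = (o - 6)*(o - 3)*(o + 4)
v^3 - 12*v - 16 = (v - 4)*(v + 2)^2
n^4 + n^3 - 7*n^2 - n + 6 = (n - 2)*(n - 1)*(n + 1)*(n + 3)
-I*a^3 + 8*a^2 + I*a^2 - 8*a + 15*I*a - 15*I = (a + 3*I)*(a + 5*I)*(-I*a + I)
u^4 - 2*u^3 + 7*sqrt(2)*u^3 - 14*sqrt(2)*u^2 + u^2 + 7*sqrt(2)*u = u*(u - 1)^2*(u + 7*sqrt(2))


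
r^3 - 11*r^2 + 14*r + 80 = (r - 8)*(r - 5)*(r + 2)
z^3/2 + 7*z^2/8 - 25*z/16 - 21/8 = (z/2 + 1)*(z - 7/4)*(z + 3/2)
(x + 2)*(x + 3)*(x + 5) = x^3 + 10*x^2 + 31*x + 30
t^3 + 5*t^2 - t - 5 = (t - 1)*(t + 1)*(t + 5)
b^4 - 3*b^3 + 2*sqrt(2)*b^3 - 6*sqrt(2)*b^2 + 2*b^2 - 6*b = b*(b - 3)*(b + sqrt(2))^2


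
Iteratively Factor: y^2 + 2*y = (y)*(y + 2)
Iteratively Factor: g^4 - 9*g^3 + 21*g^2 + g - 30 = (g + 1)*(g^3 - 10*g^2 + 31*g - 30) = (g - 3)*(g + 1)*(g^2 - 7*g + 10) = (g - 5)*(g - 3)*(g + 1)*(g - 2)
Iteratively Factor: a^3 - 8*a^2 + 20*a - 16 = (a - 2)*(a^2 - 6*a + 8) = (a - 4)*(a - 2)*(a - 2)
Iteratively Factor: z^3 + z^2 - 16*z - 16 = (z + 4)*(z^2 - 3*z - 4) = (z - 4)*(z + 4)*(z + 1)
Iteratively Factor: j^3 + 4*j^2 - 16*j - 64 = (j - 4)*(j^2 + 8*j + 16) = (j - 4)*(j + 4)*(j + 4)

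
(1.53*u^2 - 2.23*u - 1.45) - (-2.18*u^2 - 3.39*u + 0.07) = 3.71*u^2 + 1.16*u - 1.52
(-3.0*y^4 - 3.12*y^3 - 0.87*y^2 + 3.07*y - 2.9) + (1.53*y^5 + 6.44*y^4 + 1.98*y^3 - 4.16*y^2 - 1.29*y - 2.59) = 1.53*y^5 + 3.44*y^4 - 1.14*y^3 - 5.03*y^2 + 1.78*y - 5.49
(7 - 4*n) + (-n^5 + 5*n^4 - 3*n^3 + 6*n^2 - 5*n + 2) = -n^5 + 5*n^4 - 3*n^3 + 6*n^2 - 9*n + 9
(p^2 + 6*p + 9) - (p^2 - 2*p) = 8*p + 9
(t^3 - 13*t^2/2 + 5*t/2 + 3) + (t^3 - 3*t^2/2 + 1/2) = 2*t^3 - 8*t^2 + 5*t/2 + 7/2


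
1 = 1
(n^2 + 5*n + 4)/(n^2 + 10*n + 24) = (n + 1)/(n + 6)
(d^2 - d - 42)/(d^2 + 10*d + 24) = (d - 7)/(d + 4)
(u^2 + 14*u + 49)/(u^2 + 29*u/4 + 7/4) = 4*(u + 7)/(4*u + 1)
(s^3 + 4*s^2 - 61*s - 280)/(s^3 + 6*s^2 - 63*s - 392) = (s + 5)/(s + 7)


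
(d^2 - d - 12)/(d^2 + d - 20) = (d + 3)/(d + 5)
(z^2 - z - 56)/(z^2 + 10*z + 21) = (z - 8)/(z + 3)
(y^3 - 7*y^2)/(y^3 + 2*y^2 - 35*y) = y*(y - 7)/(y^2 + 2*y - 35)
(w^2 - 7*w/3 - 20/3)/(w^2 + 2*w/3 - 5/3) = (w - 4)/(w - 1)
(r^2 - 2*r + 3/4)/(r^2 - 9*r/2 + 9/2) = (r - 1/2)/(r - 3)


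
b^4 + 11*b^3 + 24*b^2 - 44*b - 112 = (b - 2)*(b + 2)*(b + 4)*(b + 7)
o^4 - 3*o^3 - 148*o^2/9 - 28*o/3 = o*(o - 6)*(o + 2/3)*(o + 7/3)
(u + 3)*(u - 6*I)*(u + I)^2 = u^4 + 3*u^3 - 4*I*u^3 + 11*u^2 - 12*I*u^2 + 33*u + 6*I*u + 18*I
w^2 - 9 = (w - 3)*(w + 3)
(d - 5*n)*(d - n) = d^2 - 6*d*n + 5*n^2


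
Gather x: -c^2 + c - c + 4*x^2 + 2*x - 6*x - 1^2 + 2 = -c^2 + 4*x^2 - 4*x + 1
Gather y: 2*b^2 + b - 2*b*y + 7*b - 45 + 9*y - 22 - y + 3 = 2*b^2 + 8*b + y*(8 - 2*b) - 64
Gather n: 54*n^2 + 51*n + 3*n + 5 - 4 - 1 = 54*n^2 + 54*n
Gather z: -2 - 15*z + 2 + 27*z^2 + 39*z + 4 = 27*z^2 + 24*z + 4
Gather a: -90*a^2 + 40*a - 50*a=-90*a^2 - 10*a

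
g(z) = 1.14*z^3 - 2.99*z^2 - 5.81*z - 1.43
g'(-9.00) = 325.03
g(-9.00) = -1022.39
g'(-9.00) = 325.03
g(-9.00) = -1022.39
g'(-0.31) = -3.63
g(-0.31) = 0.05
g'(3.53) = 15.70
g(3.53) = -9.05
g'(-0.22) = -4.33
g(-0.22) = -0.31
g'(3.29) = 11.53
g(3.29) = -12.31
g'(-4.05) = 74.51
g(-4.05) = -102.67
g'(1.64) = -6.42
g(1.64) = -13.97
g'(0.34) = -7.45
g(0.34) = -3.71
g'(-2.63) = 33.57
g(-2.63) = -27.57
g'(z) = 3.42*z^2 - 5.98*z - 5.81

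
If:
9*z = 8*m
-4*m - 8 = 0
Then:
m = -2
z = -16/9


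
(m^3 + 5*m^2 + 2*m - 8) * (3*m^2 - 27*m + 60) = 3*m^5 - 12*m^4 - 69*m^3 + 222*m^2 + 336*m - 480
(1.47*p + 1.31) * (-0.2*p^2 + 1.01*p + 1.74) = -0.294*p^3 + 1.2227*p^2 + 3.8809*p + 2.2794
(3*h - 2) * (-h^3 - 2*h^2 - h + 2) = -3*h^4 - 4*h^3 + h^2 + 8*h - 4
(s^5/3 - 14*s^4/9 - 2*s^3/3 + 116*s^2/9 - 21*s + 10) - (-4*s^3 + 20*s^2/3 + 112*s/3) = s^5/3 - 14*s^4/9 + 10*s^3/3 + 56*s^2/9 - 175*s/3 + 10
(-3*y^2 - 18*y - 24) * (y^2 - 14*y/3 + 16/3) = -3*y^4 - 4*y^3 + 44*y^2 + 16*y - 128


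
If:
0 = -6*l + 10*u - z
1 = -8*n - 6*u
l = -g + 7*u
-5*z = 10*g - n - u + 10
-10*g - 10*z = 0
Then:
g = -432/211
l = -459/422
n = 89/422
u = -189/422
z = 432/211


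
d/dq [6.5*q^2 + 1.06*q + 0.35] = 13.0*q + 1.06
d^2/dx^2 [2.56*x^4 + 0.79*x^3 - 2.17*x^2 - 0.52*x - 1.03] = 30.72*x^2 + 4.74*x - 4.34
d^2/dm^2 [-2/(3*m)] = -4/(3*m^3)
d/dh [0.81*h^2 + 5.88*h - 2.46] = 1.62*h + 5.88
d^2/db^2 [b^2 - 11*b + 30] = 2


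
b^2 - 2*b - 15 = (b - 5)*(b + 3)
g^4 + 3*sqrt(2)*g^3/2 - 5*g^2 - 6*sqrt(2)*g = g*(g - 3*sqrt(2)/2)*(g + sqrt(2))*(g + 2*sqrt(2))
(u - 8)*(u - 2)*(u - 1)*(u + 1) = u^4 - 10*u^3 + 15*u^2 + 10*u - 16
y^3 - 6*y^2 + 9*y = y*(y - 3)^2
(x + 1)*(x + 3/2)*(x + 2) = x^3 + 9*x^2/2 + 13*x/2 + 3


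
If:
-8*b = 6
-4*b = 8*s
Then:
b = -3/4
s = 3/8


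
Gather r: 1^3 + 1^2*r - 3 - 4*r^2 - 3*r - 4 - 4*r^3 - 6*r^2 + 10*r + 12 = -4*r^3 - 10*r^2 + 8*r + 6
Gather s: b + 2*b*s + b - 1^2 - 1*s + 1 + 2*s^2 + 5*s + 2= 2*b + 2*s^2 + s*(2*b + 4) + 2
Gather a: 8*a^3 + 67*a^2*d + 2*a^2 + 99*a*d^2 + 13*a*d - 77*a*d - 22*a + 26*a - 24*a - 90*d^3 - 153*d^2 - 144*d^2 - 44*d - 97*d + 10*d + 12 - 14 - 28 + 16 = 8*a^3 + a^2*(67*d + 2) + a*(99*d^2 - 64*d - 20) - 90*d^3 - 297*d^2 - 131*d - 14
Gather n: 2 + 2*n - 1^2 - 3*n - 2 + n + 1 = 0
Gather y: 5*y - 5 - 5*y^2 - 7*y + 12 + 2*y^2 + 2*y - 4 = 3 - 3*y^2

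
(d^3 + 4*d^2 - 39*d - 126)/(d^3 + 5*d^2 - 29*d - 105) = (d - 6)/(d - 5)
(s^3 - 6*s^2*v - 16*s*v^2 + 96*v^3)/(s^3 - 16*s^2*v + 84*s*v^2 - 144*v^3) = (s + 4*v)/(s - 6*v)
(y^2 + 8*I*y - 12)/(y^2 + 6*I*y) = (y + 2*I)/y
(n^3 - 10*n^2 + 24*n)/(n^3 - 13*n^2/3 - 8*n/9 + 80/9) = 9*n*(n - 6)/(9*n^2 - 3*n - 20)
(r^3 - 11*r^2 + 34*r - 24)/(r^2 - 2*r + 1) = (r^2 - 10*r + 24)/(r - 1)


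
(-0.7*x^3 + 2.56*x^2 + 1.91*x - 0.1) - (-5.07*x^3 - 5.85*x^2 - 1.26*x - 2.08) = 4.37*x^3 + 8.41*x^2 + 3.17*x + 1.98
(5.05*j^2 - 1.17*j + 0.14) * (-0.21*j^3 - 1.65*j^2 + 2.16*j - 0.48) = -1.0605*j^5 - 8.0868*j^4 + 12.8091*j^3 - 5.1822*j^2 + 0.864*j - 0.0672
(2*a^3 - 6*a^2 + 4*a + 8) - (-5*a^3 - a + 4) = 7*a^3 - 6*a^2 + 5*a + 4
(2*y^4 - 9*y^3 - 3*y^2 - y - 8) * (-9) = -18*y^4 + 81*y^3 + 27*y^2 + 9*y + 72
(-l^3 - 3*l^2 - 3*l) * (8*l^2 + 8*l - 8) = -8*l^5 - 32*l^4 - 40*l^3 + 24*l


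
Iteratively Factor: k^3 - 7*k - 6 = (k + 2)*(k^2 - 2*k - 3) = (k + 1)*(k + 2)*(k - 3)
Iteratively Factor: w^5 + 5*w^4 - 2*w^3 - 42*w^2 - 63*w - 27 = (w - 3)*(w^4 + 8*w^3 + 22*w^2 + 24*w + 9) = (w - 3)*(w + 3)*(w^3 + 5*w^2 + 7*w + 3) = (w - 3)*(w + 3)^2*(w^2 + 2*w + 1) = (w - 3)*(w + 1)*(w + 3)^2*(w + 1)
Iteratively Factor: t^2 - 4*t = (t - 4)*(t)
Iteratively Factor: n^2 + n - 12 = (n + 4)*(n - 3)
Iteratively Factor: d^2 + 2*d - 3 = (d + 3)*(d - 1)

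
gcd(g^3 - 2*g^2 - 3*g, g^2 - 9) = g - 3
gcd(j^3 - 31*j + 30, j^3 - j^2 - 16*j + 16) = j - 1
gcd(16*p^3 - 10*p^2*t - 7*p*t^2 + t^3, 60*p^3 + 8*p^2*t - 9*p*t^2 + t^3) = 2*p + t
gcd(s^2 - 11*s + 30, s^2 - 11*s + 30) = s^2 - 11*s + 30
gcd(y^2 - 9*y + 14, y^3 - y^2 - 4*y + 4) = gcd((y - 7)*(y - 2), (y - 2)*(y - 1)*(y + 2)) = y - 2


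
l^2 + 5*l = l*(l + 5)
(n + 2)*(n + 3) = n^2 + 5*n + 6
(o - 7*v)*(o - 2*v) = o^2 - 9*o*v + 14*v^2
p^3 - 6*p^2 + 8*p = p*(p - 4)*(p - 2)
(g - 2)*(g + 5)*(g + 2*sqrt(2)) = g^3 + 2*sqrt(2)*g^2 + 3*g^2 - 10*g + 6*sqrt(2)*g - 20*sqrt(2)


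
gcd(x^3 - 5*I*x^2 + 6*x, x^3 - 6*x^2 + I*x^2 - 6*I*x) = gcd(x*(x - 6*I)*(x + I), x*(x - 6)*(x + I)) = x^2 + I*x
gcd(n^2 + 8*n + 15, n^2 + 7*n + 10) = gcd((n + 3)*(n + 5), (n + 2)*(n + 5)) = n + 5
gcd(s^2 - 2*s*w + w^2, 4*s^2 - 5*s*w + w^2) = s - w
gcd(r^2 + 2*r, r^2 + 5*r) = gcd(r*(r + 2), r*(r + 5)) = r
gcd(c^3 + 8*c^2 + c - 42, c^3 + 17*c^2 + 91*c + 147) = c^2 + 10*c + 21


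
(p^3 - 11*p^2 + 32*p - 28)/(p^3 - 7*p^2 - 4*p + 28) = (p - 2)/(p + 2)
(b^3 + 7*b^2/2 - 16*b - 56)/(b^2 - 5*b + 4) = (b^2 + 15*b/2 + 14)/(b - 1)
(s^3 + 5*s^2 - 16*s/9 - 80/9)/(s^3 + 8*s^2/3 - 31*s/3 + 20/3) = (s + 4/3)/(s - 1)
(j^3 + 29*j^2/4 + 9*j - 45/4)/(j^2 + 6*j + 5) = (4*j^2 + 9*j - 9)/(4*(j + 1))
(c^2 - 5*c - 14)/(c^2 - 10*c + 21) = (c + 2)/(c - 3)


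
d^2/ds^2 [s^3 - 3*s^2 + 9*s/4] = 6*s - 6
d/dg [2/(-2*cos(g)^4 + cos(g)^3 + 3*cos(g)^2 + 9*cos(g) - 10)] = 2*(3*cos(g)^2 - 2*cos(3*g) + 9)*sin(g)/(2*(1 - cos(g)^2)^2 - cos(g)^3 + cos(g)^2 - 9*cos(g) + 8)^2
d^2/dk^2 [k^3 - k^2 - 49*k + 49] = 6*k - 2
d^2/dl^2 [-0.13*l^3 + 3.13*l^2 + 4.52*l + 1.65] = 6.26 - 0.78*l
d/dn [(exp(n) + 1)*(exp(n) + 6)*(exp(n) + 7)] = (3*exp(2*n) + 28*exp(n) + 55)*exp(n)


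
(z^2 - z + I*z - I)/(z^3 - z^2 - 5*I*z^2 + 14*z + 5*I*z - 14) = (z + I)/(z^2 - 5*I*z + 14)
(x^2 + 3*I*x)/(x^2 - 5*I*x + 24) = x/(x - 8*I)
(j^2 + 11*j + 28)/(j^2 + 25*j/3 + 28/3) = 3*(j + 4)/(3*j + 4)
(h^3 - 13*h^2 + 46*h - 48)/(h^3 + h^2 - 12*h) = (h^2 - 10*h + 16)/(h*(h + 4))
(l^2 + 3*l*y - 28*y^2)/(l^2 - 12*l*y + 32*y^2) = (-l - 7*y)/(-l + 8*y)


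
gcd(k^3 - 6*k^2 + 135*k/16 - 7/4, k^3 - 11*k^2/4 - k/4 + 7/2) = k - 7/4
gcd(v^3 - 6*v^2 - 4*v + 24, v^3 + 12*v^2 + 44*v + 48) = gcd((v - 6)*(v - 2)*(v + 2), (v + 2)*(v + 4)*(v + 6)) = v + 2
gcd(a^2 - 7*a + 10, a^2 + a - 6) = a - 2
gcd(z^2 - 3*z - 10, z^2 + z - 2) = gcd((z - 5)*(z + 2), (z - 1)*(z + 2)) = z + 2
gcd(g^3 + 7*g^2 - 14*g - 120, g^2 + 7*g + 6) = g + 6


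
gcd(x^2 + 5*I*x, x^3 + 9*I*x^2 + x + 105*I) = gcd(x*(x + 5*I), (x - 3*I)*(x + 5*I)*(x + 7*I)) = x + 5*I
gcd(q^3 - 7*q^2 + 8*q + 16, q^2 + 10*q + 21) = 1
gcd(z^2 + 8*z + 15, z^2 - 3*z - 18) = z + 3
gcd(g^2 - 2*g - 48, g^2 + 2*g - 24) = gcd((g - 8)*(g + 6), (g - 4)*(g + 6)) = g + 6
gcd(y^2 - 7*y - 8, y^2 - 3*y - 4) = y + 1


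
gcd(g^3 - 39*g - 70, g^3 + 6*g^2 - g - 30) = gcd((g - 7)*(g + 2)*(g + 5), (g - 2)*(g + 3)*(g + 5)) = g + 5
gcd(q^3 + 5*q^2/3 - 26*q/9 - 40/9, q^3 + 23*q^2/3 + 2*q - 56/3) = q + 2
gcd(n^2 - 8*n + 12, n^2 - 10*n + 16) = n - 2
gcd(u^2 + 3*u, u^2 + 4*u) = u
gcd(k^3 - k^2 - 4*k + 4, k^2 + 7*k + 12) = 1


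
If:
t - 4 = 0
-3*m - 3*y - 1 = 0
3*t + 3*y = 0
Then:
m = 11/3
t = 4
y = -4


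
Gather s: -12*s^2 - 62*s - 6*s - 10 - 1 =-12*s^2 - 68*s - 11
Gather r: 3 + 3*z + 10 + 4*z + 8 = 7*z + 21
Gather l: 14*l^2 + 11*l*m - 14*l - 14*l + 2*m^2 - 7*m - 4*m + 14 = 14*l^2 + l*(11*m - 28) + 2*m^2 - 11*m + 14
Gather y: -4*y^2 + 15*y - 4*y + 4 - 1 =-4*y^2 + 11*y + 3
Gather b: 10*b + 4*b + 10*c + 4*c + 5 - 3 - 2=14*b + 14*c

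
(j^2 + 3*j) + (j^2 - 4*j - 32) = 2*j^2 - j - 32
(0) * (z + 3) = 0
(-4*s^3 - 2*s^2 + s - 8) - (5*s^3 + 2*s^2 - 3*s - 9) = -9*s^3 - 4*s^2 + 4*s + 1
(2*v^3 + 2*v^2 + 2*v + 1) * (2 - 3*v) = -6*v^4 - 2*v^3 - 2*v^2 + v + 2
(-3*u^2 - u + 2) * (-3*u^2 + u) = 9*u^4 - 7*u^2 + 2*u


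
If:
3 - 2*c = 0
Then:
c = 3/2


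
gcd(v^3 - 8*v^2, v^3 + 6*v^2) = v^2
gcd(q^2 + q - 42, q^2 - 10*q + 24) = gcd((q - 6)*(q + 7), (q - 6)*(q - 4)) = q - 6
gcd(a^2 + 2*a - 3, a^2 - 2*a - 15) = a + 3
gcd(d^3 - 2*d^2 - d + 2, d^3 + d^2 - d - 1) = d^2 - 1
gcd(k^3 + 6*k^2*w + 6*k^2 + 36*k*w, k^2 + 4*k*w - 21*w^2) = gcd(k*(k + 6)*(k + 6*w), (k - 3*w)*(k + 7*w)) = 1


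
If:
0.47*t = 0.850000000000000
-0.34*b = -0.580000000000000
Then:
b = 1.71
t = 1.81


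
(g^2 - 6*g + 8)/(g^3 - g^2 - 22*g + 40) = 1/(g + 5)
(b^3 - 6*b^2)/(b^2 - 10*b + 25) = b^2*(b - 6)/(b^2 - 10*b + 25)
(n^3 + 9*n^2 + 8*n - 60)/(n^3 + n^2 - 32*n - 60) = (n^2 + 4*n - 12)/(n^2 - 4*n - 12)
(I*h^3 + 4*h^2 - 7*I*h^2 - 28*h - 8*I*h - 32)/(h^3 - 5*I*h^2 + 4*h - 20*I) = (I*h^3 + h^2*(4 - 7*I) + h*(-28 - 8*I) - 32)/(h^3 - 5*I*h^2 + 4*h - 20*I)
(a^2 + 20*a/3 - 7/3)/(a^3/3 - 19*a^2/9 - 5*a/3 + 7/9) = 3*(a + 7)/(a^2 - 6*a - 7)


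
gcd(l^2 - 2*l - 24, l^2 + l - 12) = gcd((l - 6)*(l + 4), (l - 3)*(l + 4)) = l + 4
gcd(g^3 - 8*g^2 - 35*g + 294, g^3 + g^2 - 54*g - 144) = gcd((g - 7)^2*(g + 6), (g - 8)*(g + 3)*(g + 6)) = g + 6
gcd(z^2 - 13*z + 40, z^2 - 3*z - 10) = z - 5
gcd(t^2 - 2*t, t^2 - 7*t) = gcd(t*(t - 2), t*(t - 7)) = t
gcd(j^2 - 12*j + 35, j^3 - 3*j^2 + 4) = 1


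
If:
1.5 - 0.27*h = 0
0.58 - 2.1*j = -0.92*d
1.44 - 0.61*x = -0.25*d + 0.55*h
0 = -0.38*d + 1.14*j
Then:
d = -2.64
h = 5.56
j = -0.88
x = -3.73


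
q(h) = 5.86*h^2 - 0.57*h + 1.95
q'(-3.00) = -35.73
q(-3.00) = 56.40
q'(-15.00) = -176.37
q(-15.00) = 1329.00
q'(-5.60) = -66.20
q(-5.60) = 188.91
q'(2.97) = 34.24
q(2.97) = 51.95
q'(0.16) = 1.31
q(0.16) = 2.01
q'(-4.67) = -55.30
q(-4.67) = 132.41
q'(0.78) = 8.57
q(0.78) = 5.07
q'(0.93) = 10.33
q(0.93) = 6.49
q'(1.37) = 15.49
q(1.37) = 12.17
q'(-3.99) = -47.33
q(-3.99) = 97.52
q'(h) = 11.72*h - 0.57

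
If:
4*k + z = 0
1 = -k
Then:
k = -1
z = 4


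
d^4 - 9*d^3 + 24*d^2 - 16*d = d*(d - 4)^2*(d - 1)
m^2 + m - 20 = (m - 4)*(m + 5)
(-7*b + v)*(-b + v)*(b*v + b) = 7*b^3*v + 7*b^3 - 8*b^2*v^2 - 8*b^2*v + b*v^3 + b*v^2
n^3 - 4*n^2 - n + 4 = (n - 4)*(n - 1)*(n + 1)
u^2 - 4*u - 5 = (u - 5)*(u + 1)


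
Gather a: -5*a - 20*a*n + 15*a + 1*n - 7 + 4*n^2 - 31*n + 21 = a*(10 - 20*n) + 4*n^2 - 30*n + 14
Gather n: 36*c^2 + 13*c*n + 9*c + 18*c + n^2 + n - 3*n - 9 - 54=36*c^2 + 27*c + n^2 + n*(13*c - 2) - 63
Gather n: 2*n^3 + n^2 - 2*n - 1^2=2*n^3 + n^2 - 2*n - 1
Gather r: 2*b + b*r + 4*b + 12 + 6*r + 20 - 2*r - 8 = 6*b + r*(b + 4) + 24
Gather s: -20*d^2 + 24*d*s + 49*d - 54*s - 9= -20*d^2 + 49*d + s*(24*d - 54) - 9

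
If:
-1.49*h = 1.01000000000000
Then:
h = -0.68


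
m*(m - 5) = m^2 - 5*m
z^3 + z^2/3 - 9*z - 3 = (z - 3)*(z + 1/3)*(z + 3)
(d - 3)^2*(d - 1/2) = d^3 - 13*d^2/2 + 12*d - 9/2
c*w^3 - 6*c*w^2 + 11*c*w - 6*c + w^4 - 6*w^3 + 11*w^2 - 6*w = (c + w)*(w - 3)*(w - 2)*(w - 1)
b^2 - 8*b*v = b*(b - 8*v)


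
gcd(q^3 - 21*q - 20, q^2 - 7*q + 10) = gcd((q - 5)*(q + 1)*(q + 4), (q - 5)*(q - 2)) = q - 5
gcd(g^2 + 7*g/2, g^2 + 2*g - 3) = 1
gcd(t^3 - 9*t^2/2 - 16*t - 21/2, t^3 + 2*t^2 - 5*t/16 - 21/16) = t + 1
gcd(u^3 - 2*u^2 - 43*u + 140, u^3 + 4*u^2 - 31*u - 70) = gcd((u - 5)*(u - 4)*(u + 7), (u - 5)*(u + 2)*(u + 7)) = u^2 + 2*u - 35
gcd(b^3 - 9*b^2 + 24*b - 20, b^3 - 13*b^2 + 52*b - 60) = b^2 - 7*b + 10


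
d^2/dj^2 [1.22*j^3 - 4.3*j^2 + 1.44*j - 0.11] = 7.32*j - 8.6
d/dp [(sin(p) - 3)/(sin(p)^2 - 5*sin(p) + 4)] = (6*sin(p) + cos(p)^2 - 12)*cos(p)/(sin(p)^2 - 5*sin(p) + 4)^2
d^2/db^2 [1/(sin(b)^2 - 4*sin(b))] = 2*(-2*sin(b) + 6 - 5/sin(b) - 12/sin(b)^2 + 16/sin(b)^3)/(sin(b) - 4)^3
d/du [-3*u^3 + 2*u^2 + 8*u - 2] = -9*u^2 + 4*u + 8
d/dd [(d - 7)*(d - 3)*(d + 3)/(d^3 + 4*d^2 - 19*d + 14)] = (11*d^4 - 20*d^3 + 22*d^2 - 700*d + 1071)/(d^6 + 8*d^5 - 22*d^4 - 124*d^3 + 473*d^2 - 532*d + 196)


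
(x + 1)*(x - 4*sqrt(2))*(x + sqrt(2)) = x^3 - 3*sqrt(2)*x^2 + x^2 - 8*x - 3*sqrt(2)*x - 8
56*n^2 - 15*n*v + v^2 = (-8*n + v)*(-7*n + v)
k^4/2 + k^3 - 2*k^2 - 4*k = k*(k/2 + 1)*(k - 2)*(k + 2)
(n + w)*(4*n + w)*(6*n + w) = 24*n^3 + 34*n^2*w + 11*n*w^2 + w^3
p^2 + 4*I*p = p*(p + 4*I)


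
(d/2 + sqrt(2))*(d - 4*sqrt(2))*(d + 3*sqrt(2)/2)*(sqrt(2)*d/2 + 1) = sqrt(2)*d^4/4 + d^3/4 - 23*sqrt(2)*d^2/4 - 23*d - 12*sqrt(2)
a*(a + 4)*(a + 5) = a^3 + 9*a^2 + 20*a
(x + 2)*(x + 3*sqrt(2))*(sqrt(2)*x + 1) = sqrt(2)*x^3 + 2*sqrt(2)*x^2 + 7*x^2 + 3*sqrt(2)*x + 14*x + 6*sqrt(2)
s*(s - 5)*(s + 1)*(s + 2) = s^4 - 2*s^3 - 13*s^2 - 10*s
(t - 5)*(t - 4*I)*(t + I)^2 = t^4 - 5*t^3 - 2*I*t^3 + 7*t^2 + 10*I*t^2 - 35*t + 4*I*t - 20*I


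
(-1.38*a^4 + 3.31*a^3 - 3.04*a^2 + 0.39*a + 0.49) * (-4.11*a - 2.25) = 5.6718*a^5 - 10.4991*a^4 + 5.0469*a^3 + 5.2371*a^2 - 2.8914*a - 1.1025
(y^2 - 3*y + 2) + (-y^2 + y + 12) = 14 - 2*y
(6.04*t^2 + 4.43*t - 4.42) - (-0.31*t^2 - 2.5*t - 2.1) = 6.35*t^2 + 6.93*t - 2.32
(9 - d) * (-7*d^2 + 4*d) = 7*d^3 - 67*d^2 + 36*d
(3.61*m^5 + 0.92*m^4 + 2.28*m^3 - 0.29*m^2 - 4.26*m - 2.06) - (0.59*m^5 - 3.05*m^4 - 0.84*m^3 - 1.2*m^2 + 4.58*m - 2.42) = 3.02*m^5 + 3.97*m^4 + 3.12*m^3 + 0.91*m^2 - 8.84*m + 0.36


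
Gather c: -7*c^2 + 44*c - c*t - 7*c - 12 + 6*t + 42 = -7*c^2 + c*(37 - t) + 6*t + 30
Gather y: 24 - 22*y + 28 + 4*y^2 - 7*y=4*y^2 - 29*y + 52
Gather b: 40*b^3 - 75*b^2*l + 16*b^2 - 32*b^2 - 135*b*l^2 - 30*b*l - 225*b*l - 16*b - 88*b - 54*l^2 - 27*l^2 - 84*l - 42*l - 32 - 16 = 40*b^3 + b^2*(-75*l - 16) + b*(-135*l^2 - 255*l - 104) - 81*l^2 - 126*l - 48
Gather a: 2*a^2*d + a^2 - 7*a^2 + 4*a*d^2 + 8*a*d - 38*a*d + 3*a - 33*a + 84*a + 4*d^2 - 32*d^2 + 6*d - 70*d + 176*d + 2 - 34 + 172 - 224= a^2*(2*d - 6) + a*(4*d^2 - 30*d + 54) - 28*d^2 + 112*d - 84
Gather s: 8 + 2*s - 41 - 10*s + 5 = -8*s - 28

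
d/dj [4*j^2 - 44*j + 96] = 8*j - 44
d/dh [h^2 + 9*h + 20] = 2*h + 9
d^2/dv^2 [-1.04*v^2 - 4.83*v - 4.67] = -2.08000000000000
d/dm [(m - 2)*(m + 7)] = 2*m + 5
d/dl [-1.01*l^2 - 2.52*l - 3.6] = -2.02*l - 2.52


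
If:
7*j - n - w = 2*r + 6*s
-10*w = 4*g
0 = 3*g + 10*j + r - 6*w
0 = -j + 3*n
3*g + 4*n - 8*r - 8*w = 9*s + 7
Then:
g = -5*w/2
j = 489*w/248 + 21/124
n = 163*w/248 + 7/124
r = -771*w/124 - 105/62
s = 127*w/31 + 70/93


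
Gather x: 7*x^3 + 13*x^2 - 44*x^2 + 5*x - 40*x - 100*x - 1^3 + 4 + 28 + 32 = 7*x^3 - 31*x^2 - 135*x + 63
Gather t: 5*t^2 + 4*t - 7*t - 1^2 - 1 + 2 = 5*t^2 - 3*t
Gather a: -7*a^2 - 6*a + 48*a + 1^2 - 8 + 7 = -7*a^2 + 42*a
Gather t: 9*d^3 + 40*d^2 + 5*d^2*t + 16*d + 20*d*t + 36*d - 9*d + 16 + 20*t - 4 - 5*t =9*d^3 + 40*d^2 + 43*d + t*(5*d^2 + 20*d + 15) + 12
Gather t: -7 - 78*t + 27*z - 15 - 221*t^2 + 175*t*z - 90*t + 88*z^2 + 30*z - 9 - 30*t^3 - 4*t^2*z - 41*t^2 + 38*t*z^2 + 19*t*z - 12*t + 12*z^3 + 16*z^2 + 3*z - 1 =-30*t^3 + t^2*(-4*z - 262) + t*(38*z^2 + 194*z - 180) + 12*z^3 + 104*z^2 + 60*z - 32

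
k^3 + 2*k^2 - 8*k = k*(k - 2)*(k + 4)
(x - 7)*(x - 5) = x^2 - 12*x + 35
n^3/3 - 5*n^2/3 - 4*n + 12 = (n/3 + 1)*(n - 6)*(n - 2)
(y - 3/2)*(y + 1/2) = y^2 - y - 3/4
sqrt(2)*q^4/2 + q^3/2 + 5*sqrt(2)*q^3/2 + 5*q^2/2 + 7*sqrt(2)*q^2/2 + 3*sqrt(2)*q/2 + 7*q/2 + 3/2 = (q + 1)^2*(q + 3)*(sqrt(2)*q/2 + 1/2)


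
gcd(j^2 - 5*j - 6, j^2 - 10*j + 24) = j - 6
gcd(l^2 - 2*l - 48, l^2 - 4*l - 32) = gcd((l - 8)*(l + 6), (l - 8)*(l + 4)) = l - 8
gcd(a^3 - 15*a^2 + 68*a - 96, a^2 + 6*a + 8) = 1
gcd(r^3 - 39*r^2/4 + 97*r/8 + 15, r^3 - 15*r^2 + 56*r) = r - 8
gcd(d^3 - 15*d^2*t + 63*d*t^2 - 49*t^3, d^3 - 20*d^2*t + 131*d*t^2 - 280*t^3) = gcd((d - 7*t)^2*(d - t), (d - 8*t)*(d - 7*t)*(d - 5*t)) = -d + 7*t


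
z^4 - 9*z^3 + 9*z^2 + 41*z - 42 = (z - 7)*(z - 3)*(z - 1)*(z + 2)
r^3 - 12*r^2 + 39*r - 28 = (r - 7)*(r - 4)*(r - 1)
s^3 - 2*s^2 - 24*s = s*(s - 6)*(s + 4)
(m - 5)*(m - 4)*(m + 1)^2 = m^4 - 7*m^3 + 3*m^2 + 31*m + 20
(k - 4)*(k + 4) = k^2 - 16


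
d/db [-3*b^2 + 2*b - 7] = 2 - 6*b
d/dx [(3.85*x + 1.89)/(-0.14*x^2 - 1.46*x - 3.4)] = (0.539*x^2 + 0.5292*x - 10.3306)/(0.0196*x^4 + 0.4088*x^3 + 3.0836*x^2 + 9.928*x + 11.56)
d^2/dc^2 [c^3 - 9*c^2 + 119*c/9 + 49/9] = 6*c - 18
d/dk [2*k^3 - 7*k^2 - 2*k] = 6*k^2 - 14*k - 2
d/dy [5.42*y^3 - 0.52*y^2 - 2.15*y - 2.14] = 16.26*y^2 - 1.04*y - 2.15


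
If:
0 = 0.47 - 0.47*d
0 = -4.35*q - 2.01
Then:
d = 1.00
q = -0.46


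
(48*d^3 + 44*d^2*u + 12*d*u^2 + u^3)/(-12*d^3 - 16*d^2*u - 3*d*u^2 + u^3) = (24*d^2 + 10*d*u + u^2)/(-6*d^2 - 5*d*u + u^2)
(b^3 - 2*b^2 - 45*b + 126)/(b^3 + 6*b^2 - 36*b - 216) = (b^2 + 4*b - 21)/(b^2 + 12*b + 36)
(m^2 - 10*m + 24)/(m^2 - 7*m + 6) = (m - 4)/(m - 1)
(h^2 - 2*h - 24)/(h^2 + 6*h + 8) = (h - 6)/(h + 2)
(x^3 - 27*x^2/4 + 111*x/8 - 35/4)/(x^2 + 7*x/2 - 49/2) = (4*x^2 - 13*x + 10)/(4*(x + 7))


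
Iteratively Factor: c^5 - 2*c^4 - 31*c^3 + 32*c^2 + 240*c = (c + 3)*(c^4 - 5*c^3 - 16*c^2 + 80*c) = (c - 5)*(c + 3)*(c^3 - 16*c) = (c - 5)*(c - 4)*(c + 3)*(c^2 + 4*c) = (c - 5)*(c - 4)*(c + 3)*(c + 4)*(c)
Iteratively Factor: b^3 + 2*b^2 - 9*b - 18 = (b + 3)*(b^2 - b - 6) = (b + 2)*(b + 3)*(b - 3)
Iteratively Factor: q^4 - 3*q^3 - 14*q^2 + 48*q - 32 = (q - 2)*(q^3 - q^2 - 16*q + 16) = (q - 2)*(q - 1)*(q^2 - 16) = (q - 4)*(q - 2)*(q - 1)*(q + 4)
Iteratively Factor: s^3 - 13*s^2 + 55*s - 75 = (s - 3)*(s^2 - 10*s + 25) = (s - 5)*(s - 3)*(s - 5)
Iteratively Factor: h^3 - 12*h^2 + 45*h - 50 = (h - 5)*(h^2 - 7*h + 10) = (h - 5)^2*(h - 2)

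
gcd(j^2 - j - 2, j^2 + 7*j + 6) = j + 1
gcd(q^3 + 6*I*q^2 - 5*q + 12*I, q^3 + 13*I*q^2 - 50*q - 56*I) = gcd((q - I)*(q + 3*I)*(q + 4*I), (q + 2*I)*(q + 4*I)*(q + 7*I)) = q + 4*I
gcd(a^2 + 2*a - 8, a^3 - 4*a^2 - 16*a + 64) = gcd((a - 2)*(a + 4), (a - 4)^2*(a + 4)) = a + 4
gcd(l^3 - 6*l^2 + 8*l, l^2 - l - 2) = l - 2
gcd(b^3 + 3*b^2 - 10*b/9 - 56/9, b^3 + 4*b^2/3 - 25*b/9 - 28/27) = b^2 + b - 28/9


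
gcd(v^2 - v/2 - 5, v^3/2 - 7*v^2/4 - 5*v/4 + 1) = 1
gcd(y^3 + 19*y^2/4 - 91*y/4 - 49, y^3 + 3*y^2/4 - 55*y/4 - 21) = y^2 - 9*y/4 - 7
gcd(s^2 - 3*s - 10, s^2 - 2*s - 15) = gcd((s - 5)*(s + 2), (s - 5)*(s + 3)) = s - 5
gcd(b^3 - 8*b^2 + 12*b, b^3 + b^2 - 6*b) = b^2 - 2*b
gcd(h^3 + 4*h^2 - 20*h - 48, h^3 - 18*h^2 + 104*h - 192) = h - 4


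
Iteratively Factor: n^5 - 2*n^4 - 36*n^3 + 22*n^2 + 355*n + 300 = (n - 5)*(n^4 + 3*n^3 - 21*n^2 - 83*n - 60) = (n - 5)*(n + 1)*(n^3 + 2*n^2 - 23*n - 60) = (n - 5)^2*(n + 1)*(n^2 + 7*n + 12) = (n - 5)^2*(n + 1)*(n + 3)*(n + 4)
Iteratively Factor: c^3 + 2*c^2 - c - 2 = (c - 1)*(c^2 + 3*c + 2) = (c - 1)*(c + 1)*(c + 2)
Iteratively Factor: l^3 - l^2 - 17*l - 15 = (l + 3)*(l^2 - 4*l - 5) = (l - 5)*(l + 3)*(l + 1)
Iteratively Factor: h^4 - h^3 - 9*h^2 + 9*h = (h - 3)*(h^3 + 2*h^2 - 3*h) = (h - 3)*(h - 1)*(h^2 + 3*h) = (h - 3)*(h - 1)*(h + 3)*(h)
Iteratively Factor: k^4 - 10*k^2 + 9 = (k - 3)*(k^3 + 3*k^2 - k - 3) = (k - 3)*(k + 3)*(k^2 - 1) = (k - 3)*(k + 1)*(k + 3)*(k - 1)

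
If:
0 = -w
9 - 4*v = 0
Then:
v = 9/4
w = 0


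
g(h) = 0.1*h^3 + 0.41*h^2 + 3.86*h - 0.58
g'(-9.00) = 20.78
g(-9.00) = -75.01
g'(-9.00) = 20.78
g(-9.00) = -75.01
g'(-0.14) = 3.75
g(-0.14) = -1.11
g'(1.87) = 6.44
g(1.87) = 8.73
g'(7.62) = 27.53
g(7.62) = 96.88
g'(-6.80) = 12.16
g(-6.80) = -39.31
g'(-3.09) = 4.19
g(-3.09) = -11.54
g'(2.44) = 7.65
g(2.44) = 12.73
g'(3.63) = 10.79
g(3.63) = 23.62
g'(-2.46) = 3.66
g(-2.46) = -9.08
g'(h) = 0.3*h^2 + 0.82*h + 3.86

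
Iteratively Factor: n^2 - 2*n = (n)*(n - 2)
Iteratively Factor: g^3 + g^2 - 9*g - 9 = (g - 3)*(g^2 + 4*g + 3) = (g - 3)*(g + 1)*(g + 3)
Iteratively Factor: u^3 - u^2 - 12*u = (u + 3)*(u^2 - 4*u) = (u - 4)*(u + 3)*(u)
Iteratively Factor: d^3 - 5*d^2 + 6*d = (d - 2)*(d^2 - 3*d) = d*(d - 2)*(d - 3)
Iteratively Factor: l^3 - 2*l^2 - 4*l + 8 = (l - 2)*(l^2 - 4) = (l - 2)^2*(l + 2)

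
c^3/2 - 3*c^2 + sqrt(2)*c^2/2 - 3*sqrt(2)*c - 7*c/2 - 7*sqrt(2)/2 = (c/2 + sqrt(2)/2)*(c - 7)*(c + 1)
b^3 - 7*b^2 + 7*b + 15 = (b - 5)*(b - 3)*(b + 1)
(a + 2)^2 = a^2 + 4*a + 4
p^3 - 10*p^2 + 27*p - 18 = (p - 6)*(p - 3)*(p - 1)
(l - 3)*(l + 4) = l^2 + l - 12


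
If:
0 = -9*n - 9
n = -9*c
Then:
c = 1/9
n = -1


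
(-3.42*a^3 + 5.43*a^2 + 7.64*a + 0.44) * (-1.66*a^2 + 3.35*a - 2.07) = 5.6772*a^5 - 20.4708*a^4 + 12.5875*a^3 + 13.6235*a^2 - 14.3408*a - 0.9108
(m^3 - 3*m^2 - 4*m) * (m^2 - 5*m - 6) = m^5 - 8*m^4 + 5*m^3 + 38*m^2 + 24*m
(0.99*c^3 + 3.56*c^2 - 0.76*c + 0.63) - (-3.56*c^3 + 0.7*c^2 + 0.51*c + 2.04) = 4.55*c^3 + 2.86*c^2 - 1.27*c - 1.41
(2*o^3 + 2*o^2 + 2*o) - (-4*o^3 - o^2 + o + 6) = 6*o^3 + 3*o^2 + o - 6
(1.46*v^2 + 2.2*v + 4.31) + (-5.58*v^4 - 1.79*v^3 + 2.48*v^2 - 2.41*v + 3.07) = -5.58*v^4 - 1.79*v^3 + 3.94*v^2 - 0.21*v + 7.38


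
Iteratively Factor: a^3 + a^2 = (a)*(a^2 + a) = a^2*(a + 1)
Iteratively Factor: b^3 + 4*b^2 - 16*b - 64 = (b - 4)*(b^2 + 8*b + 16) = (b - 4)*(b + 4)*(b + 4)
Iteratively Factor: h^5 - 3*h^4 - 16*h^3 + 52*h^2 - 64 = (h - 2)*(h^4 - h^3 - 18*h^2 + 16*h + 32) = (h - 2)*(h + 1)*(h^3 - 2*h^2 - 16*h + 32) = (h - 2)^2*(h + 1)*(h^2 - 16) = (h - 4)*(h - 2)^2*(h + 1)*(h + 4)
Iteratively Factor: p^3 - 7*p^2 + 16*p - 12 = (p - 2)*(p^2 - 5*p + 6) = (p - 2)^2*(p - 3)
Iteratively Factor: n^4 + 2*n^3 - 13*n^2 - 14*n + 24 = (n + 2)*(n^3 - 13*n + 12) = (n + 2)*(n + 4)*(n^2 - 4*n + 3) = (n - 3)*(n + 2)*(n + 4)*(n - 1)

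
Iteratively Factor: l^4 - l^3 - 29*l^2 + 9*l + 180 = (l + 3)*(l^3 - 4*l^2 - 17*l + 60) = (l - 3)*(l + 3)*(l^2 - l - 20) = (l - 3)*(l + 3)*(l + 4)*(l - 5)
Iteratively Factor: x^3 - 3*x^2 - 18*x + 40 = (x + 4)*(x^2 - 7*x + 10) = (x - 5)*(x + 4)*(x - 2)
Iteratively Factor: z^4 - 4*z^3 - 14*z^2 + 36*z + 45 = (z + 1)*(z^3 - 5*z^2 - 9*z + 45) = (z - 3)*(z + 1)*(z^2 - 2*z - 15) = (z - 3)*(z + 1)*(z + 3)*(z - 5)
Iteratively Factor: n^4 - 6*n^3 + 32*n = (n + 2)*(n^3 - 8*n^2 + 16*n) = (n - 4)*(n + 2)*(n^2 - 4*n) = (n - 4)^2*(n + 2)*(n)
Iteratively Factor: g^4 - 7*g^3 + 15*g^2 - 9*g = (g - 3)*(g^3 - 4*g^2 + 3*g) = (g - 3)^2*(g^2 - g) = (g - 3)^2*(g - 1)*(g)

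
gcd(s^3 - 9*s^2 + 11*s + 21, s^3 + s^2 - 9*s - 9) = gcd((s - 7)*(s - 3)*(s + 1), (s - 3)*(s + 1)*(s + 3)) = s^2 - 2*s - 3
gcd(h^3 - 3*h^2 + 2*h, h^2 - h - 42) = 1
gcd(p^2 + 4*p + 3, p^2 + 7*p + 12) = p + 3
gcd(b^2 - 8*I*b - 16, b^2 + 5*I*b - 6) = 1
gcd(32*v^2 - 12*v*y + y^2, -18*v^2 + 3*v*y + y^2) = 1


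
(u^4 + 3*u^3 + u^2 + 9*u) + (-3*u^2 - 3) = u^4 + 3*u^3 - 2*u^2 + 9*u - 3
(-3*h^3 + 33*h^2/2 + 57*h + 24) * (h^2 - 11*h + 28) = -3*h^5 + 99*h^4/2 - 417*h^3/2 - 141*h^2 + 1332*h + 672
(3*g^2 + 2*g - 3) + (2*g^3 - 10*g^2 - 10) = 2*g^3 - 7*g^2 + 2*g - 13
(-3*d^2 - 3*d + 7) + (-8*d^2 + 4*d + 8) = -11*d^2 + d + 15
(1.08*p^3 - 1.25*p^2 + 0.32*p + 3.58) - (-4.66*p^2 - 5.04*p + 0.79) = 1.08*p^3 + 3.41*p^2 + 5.36*p + 2.79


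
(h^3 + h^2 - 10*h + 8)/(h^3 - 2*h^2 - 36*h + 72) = (h^2 + 3*h - 4)/(h^2 - 36)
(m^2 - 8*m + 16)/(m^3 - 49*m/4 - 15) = 4*(m - 4)/(4*m^2 + 16*m + 15)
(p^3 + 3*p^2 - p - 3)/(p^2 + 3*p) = p - 1/p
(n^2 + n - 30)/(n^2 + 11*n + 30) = (n - 5)/(n + 5)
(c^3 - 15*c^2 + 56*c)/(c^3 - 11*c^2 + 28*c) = (c - 8)/(c - 4)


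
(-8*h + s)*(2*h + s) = -16*h^2 - 6*h*s + s^2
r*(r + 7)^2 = r^3 + 14*r^2 + 49*r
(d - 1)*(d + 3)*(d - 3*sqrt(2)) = d^3 - 3*sqrt(2)*d^2 + 2*d^2 - 6*sqrt(2)*d - 3*d + 9*sqrt(2)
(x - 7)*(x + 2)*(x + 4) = x^3 - x^2 - 34*x - 56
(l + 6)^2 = l^2 + 12*l + 36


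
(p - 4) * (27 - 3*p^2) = -3*p^3 + 12*p^2 + 27*p - 108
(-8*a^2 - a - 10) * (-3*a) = 24*a^3 + 3*a^2 + 30*a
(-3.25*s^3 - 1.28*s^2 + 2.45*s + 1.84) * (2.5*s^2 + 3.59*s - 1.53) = -8.125*s^5 - 14.8675*s^4 + 6.5023*s^3 + 15.3539*s^2 + 2.8571*s - 2.8152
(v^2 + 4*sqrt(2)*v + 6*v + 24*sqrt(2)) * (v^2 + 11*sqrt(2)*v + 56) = v^4 + 6*v^3 + 15*sqrt(2)*v^3 + 90*sqrt(2)*v^2 + 144*v^2 + 224*sqrt(2)*v + 864*v + 1344*sqrt(2)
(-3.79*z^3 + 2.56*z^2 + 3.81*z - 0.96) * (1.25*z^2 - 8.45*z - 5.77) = -4.7375*z^5 + 35.2255*z^4 + 4.9988*z^3 - 48.1657*z^2 - 13.8717*z + 5.5392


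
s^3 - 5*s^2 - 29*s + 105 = (s - 7)*(s - 3)*(s + 5)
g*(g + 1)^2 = g^3 + 2*g^2 + g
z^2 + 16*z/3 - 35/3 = (z - 5/3)*(z + 7)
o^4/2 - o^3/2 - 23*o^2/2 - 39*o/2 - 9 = (o/2 + 1/2)*(o - 6)*(o + 1)*(o + 3)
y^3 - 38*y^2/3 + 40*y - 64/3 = (y - 8)*(y - 4)*(y - 2/3)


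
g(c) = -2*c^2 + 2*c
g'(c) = 2 - 4*c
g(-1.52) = -7.66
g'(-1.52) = 8.08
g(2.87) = -10.73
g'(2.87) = -9.48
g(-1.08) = -4.49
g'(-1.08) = 6.32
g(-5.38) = -68.65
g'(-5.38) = 23.52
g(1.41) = -1.16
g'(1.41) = -3.64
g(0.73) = 0.39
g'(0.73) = -0.92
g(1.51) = -1.54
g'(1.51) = -4.04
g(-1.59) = -8.24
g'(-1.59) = 8.36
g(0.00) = 0.00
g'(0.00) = 2.00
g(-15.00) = -480.00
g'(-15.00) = 62.00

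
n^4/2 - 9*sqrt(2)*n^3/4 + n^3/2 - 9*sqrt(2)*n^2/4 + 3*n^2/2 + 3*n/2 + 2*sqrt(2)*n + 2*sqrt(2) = (n/2 + 1/2)*(n - 4*sqrt(2))*(n - sqrt(2))*(n + sqrt(2)/2)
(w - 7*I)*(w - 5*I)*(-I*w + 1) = -I*w^3 - 11*w^2 + 23*I*w - 35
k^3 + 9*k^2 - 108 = (k - 3)*(k + 6)^2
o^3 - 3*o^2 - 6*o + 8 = (o - 4)*(o - 1)*(o + 2)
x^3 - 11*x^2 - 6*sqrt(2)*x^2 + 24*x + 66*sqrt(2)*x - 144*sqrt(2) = (x - 8)*(x - 3)*(x - 6*sqrt(2))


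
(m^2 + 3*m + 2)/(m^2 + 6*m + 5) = (m + 2)/(m + 5)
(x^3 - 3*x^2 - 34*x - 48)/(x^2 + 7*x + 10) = (x^2 - 5*x - 24)/(x + 5)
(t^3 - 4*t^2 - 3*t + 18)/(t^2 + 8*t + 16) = (t^3 - 4*t^2 - 3*t + 18)/(t^2 + 8*t + 16)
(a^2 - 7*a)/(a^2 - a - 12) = a*(7 - a)/(-a^2 + a + 12)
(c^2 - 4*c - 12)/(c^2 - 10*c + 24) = (c + 2)/(c - 4)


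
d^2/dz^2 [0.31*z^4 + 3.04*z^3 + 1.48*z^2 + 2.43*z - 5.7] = 3.72*z^2 + 18.24*z + 2.96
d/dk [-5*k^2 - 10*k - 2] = -10*k - 10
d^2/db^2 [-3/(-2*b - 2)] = 3/(b + 1)^3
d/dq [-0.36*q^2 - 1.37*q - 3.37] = -0.72*q - 1.37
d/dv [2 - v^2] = -2*v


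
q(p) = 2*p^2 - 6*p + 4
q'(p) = 4*p - 6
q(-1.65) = 19.34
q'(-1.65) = -12.60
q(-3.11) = 42.00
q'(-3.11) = -18.44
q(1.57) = -0.49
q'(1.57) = 0.28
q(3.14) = 4.88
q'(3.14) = 6.56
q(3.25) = 5.62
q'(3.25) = 7.00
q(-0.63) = 8.57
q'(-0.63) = -8.52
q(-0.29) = 5.91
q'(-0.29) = -7.16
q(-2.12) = 25.71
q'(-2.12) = -14.48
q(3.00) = 4.00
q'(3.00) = 6.00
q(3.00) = 4.00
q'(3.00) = 6.00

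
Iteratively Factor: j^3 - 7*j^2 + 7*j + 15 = (j - 5)*(j^2 - 2*j - 3) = (j - 5)*(j + 1)*(j - 3)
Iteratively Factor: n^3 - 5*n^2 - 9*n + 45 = (n - 5)*(n^2 - 9) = (n - 5)*(n - 3)*(n + 3)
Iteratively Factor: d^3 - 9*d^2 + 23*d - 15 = (d - 3)*(d^2 - 6*d + 5) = (d - 3)*(d - 1)*(d - 5)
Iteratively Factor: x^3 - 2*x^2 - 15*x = (x + 3)*(x^2 - 5*x) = (x - 5)*(x + 3)*(x)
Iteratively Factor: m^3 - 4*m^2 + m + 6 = (m + 1)*(m^2 - 5*m + 6) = (m - 3)*(m + 1)*(m - 2)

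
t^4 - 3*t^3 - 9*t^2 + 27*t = t*(t - 3)^2*(t + 3)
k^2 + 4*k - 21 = (k - 3)*(k + 7)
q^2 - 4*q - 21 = (q - 7)*(q + 3)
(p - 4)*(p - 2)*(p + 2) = p^3 - 4*p^2 - 4*p + 16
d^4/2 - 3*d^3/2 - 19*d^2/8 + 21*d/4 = d*(d/2 + 1)*(d - 7/2)*(d - 3/2)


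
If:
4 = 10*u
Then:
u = 2/5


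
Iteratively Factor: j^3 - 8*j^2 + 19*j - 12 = (j - 3)*(j^2 - 5*j + 4) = (j - 3)*(j - 1)*(j - 4)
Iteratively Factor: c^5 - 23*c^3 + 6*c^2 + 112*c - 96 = (c + 3)*(c^4 - 3*c^3 - 14*c^2 + 48*c - 32) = (c - 4)*(c + 3)*(c^3 + c^2 - 10*c + 8) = (c - 4)*(c - 2)*(c + 3)*(c^2 + 3*c - 4) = (c - 4)*(c - 2)*(c + 3)*(c + 4)*(c - 1)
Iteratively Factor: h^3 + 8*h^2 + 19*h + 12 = (h + 3)*(h^2 + 5*h + 4) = (h + 3)*(h + 4)*(h + 1)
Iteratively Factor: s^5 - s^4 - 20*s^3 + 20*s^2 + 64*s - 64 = (s - 2)*(s^4 + s^3 - 18*s^2 - 16*s + 32) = (s - 2)*(s + 2)*(s^3 - s^2 - 16*s + 16) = (s - 2)*(s - 1)*(s + 2)*(s^2 - 16) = (s - 4)*(s - 2)*(s - 1)*(s + 2)*(s + 4)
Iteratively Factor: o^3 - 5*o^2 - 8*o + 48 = (o + 3)*(o^2 - 8*o + 16) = (o - 4)*(o + 3)*(o - 4)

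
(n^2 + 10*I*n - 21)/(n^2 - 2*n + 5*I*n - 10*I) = (n^2 + 10*I*n - 21)/(n^2 + n*(-2 + 5*I) - 10*I)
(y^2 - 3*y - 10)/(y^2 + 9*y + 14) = (y - 5)/(y + 7)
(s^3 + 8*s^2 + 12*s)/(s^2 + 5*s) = (s^2 + 8*s + 12)/(s + 5)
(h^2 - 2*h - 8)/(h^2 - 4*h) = (h + 2)/h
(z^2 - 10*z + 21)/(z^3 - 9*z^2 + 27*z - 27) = (z - 7)/(z^2 - 6*z + 9)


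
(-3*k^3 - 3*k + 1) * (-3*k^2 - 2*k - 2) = 9*k^5 + 6*k^4 + 15*k^3 + 3*k^2 + 4*k - 2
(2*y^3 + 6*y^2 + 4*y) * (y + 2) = 2*y^4 + 10*y^3 + 16*y^2 + 8*y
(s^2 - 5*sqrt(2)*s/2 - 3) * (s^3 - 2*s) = s^5 - 5*sqrt(2)*s^4/2 - 5*s^3 + 5*sqrt(2)*s^2 + 6*s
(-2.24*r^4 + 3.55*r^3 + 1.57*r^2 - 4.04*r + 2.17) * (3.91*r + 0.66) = -8.7584*r^5 + 12.4021*r^4 + 8.4817*r^3 - 14.7602*r^2 + 5.8183*r + 1.4322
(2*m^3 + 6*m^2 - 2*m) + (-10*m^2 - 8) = 2*m^3 - 4*m^2 - 2*m - 8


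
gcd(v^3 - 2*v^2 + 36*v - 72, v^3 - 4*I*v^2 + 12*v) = v - 6*I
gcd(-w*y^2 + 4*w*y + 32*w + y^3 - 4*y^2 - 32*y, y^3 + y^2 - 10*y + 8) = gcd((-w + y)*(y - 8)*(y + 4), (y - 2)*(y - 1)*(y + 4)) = y + 4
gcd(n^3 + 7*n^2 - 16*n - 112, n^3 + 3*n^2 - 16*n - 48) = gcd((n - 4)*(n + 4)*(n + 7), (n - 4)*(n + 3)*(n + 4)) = n^2 - 16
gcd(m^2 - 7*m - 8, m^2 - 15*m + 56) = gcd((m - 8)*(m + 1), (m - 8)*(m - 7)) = m - 8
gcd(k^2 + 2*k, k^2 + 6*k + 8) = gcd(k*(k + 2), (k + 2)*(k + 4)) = k + 2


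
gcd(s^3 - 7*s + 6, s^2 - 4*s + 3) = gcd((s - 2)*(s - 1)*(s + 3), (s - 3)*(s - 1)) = s - 1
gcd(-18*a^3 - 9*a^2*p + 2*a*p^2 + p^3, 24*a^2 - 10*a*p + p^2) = 1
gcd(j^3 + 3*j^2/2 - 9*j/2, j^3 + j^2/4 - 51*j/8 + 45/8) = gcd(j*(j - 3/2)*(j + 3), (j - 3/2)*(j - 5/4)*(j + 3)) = j^2 + 3*j/2 - 9/2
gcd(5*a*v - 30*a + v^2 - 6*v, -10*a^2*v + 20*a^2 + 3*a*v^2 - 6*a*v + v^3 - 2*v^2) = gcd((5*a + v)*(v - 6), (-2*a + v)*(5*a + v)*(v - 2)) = 5*a + v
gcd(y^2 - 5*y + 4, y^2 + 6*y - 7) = y - 1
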